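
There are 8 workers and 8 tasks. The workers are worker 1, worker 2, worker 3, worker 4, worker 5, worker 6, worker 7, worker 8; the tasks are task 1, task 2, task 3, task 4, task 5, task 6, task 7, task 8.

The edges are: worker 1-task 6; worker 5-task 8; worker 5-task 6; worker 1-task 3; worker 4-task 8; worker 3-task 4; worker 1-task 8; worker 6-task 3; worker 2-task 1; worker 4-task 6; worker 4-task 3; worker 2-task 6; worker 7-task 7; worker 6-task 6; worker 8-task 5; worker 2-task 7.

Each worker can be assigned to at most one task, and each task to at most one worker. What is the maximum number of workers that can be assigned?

7

For example, pair worker 1–task 6, worker 2–task 1, worker 3–task 4, worker 4–task 3, worker 5–task 8, worker 7–task 7, worker 8–task 5.
The set {worker 1, worker 4, worker 5, worker 6} has only 3 neighbours ({task 3, task 6, task 8}), so by Hall's theorem at most 7 of the 8 workers can be matched.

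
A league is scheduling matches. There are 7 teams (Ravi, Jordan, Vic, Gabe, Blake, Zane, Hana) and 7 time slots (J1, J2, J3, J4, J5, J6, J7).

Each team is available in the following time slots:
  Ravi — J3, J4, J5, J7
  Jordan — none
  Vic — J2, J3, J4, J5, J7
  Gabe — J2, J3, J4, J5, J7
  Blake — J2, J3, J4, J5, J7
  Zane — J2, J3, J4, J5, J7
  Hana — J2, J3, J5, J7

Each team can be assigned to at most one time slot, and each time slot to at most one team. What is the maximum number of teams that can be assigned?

5

For example, pair Ravi–J4, Vic–J5, Gabe–J3, Blake–J7, Zane–J2.
The set {Ravi, Jordan, Vic, Gabe, Blake, Zane, Hana} has only 5 neighbours ({J2, J3, J4, J5, J7}), so by Hall's theorem at most 5 of the 7 teams can be matched.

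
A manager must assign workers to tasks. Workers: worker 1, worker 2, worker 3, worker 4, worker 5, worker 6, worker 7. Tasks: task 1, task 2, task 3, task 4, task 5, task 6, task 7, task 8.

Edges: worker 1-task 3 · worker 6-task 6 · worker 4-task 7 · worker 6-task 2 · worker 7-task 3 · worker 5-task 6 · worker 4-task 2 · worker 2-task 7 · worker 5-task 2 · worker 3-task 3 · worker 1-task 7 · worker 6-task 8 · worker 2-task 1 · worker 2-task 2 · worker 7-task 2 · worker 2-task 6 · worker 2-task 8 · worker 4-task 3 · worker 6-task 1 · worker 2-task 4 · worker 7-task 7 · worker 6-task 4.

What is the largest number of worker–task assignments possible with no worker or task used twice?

For example, pair worker 1→task 7, worker 2→task 4, worker 3→task 3, worker 4→task 2, worker 5→task 6, worker 6→task 8.
The set {worker 1, worker 3, worker 4, worker 7} has only 3 neighbours ({task 2, task 3, task 7}), so by Hall's theorem at most 6 of the 7 workers can be matched.

6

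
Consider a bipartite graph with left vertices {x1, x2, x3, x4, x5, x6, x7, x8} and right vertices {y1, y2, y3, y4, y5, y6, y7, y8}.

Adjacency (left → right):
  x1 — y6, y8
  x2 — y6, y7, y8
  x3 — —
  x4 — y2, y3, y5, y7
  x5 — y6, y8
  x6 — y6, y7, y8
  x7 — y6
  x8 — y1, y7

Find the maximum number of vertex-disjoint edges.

5

One maximum matching: x1→y6, x2→y7, x4→y3, x5→y8, x8→y1.
The set {x1, x2, x3, x5, x6, x7} has only 3 neighbours ({y6, y7, y8}), so by Hall's theorem at most 5 of the 8 left vertices can be matched.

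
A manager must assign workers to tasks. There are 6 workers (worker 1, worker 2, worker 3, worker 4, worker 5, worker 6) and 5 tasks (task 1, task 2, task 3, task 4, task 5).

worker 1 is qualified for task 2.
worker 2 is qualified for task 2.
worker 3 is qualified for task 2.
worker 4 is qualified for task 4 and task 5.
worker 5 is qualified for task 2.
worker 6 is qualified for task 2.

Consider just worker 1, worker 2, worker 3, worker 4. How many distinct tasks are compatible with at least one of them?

The union of neighbours of {worker 1, worker 2, worker 3, worker 4} is {task 2, task 4, task 5}, which has 3 elements.
Since |N(S)| = 3 < |S| = 4, Hall's condition fails for this subset.

3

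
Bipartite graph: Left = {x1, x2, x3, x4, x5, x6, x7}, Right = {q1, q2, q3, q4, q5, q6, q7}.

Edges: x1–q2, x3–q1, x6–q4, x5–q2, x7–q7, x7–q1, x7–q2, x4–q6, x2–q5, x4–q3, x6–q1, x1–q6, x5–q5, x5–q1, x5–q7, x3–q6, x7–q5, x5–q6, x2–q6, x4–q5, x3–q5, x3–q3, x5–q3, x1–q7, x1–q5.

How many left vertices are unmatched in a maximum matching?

One maximum matching: x1→q7, x2→q5, x3→q1, x4→q3, x5→q6, x6→q4, x7→q2.
All 7 left vertices are matched, so no larger matching exists.
That matches 7 of the 7, leaving 0 unmatched; no matching can do better.

0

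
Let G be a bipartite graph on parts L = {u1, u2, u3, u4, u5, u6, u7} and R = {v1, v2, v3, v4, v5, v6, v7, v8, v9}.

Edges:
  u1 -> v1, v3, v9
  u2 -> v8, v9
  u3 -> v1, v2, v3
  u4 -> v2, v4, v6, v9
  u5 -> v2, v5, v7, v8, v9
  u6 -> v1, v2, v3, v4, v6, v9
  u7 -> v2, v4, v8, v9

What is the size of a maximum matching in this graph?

7

For example, pair u1→v3, u2→v9, u3→v1, u4→v4, u5→v5, u6→v6, u7→v2.
This saturates every left vertex, so 7 is the maximum.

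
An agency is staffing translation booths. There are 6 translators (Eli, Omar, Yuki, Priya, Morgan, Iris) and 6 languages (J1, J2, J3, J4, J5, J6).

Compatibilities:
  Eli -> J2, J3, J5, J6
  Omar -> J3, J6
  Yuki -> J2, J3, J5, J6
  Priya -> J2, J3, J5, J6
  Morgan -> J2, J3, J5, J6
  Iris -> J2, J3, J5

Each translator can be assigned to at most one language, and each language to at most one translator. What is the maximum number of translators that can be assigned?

One maximum matching: Eli→J2, Omar→J6, Yuki→J5, Priya→J3.
The set {Eli, Omar, Yuki, Priya, Morgan, Iris} has only 4 neighbours ({J2, J3, J5, J6}), so by Hall's theorem at most 4 of the 6 translators can be matched.

4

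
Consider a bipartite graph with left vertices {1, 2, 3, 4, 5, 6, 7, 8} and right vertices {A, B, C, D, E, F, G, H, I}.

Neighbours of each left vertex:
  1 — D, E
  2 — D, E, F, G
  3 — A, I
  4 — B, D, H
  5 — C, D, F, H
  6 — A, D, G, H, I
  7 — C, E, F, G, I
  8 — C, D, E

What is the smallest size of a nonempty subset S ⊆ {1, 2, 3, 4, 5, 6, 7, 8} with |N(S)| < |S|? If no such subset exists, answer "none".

A matching saturating every left vertex exists, for instance 1→D, 2→F, 3→I, 4→B, 5→C, 6→A, 7→G, 8→E.
By Hall's marriage theorem, this means |N(S)| ≥ |S| for every subset S, so no violating subset exists.

none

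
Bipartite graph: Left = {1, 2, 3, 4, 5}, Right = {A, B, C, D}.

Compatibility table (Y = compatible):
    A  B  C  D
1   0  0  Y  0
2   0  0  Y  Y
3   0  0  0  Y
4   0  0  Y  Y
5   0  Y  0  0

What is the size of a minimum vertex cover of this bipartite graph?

3

A maximum matching has 3 edges (e.g. 1–C, 2–D, 5–B).
By König's theorem the minimum vertex cover has the same size. One such cover is {5, C, D}.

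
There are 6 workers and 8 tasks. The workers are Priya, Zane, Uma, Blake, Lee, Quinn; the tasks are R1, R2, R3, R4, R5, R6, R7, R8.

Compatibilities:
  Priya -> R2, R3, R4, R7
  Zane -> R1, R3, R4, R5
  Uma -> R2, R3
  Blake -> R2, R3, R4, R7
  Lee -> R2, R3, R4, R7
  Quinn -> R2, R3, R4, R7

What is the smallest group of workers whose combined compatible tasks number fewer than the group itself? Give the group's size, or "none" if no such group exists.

Take S = {Priya, Uma, Blake, Lee, Quinn}. Its neighbourhood is {R2, R3, R4, R7}, so |N(S)| = 4 < |S| = 5.
Every subset of size less than 5 has at least as many neighbours as members, so 5 is the minimum.

5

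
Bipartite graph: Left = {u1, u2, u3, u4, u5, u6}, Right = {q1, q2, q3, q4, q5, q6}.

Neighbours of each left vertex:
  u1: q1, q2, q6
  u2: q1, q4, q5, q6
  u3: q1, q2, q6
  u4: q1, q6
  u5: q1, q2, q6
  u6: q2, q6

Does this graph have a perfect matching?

No

The set {u1, u3, u4, u5, u6} has only 3 neighbours ({q1, q2, q6}), so by Hall's theorem at most 4 of the 6 left vertices can be matched.
Hence no matching covers every left vertex.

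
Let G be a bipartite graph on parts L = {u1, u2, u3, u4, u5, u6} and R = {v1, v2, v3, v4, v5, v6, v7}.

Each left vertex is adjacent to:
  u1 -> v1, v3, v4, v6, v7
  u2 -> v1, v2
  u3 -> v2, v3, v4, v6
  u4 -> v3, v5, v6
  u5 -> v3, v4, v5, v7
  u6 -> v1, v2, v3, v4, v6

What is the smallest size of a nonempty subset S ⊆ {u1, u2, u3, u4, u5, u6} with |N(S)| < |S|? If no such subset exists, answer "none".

A matching saturating every left vertex exists, for instance u1→v6, u2→v1, u3→v2, u4→v5, u5→v7, u6→v3.
By Hall's marriage theorem, this means |N(S)| ≥ |S| for every subset S, so no violating subset exists.

none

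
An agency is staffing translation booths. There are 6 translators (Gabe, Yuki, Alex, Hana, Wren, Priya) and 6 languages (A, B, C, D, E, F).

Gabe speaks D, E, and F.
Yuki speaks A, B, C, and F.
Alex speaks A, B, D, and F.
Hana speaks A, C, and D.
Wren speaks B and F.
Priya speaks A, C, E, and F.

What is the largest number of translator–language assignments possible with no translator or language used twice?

A valid assignment of size 6: Gabe–D, Yuki–B, Alex–A, Hana–C, Wren–F, Priya–E.
This saturates every translator, so 6 is the maximum.

6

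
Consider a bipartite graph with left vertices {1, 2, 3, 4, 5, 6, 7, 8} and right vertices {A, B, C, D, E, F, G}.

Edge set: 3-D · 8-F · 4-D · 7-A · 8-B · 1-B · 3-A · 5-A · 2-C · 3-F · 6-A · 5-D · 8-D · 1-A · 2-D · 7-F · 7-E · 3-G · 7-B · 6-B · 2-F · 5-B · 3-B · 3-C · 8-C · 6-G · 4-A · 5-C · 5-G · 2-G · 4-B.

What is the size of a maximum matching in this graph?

A valid assignment of size 7: 1-A, 2-F, 3-G, 4-D, 5-C, 6-B, 7-E.
The set {1, 2, 3, 4, 5, 6, 8} has only 6 neighbours ({A, B, C, D, F, G}), so by Hall's theorem at most 7 of the 8 left vertices can be matched.

7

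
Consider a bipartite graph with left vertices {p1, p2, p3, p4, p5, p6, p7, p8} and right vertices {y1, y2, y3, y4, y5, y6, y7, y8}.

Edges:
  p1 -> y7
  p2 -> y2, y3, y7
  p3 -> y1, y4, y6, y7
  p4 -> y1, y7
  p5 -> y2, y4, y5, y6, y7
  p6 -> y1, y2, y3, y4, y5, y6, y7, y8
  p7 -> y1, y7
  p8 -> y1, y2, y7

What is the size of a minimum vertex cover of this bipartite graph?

7

The 7 edges p1–y7, p2–y3, p3–y4, p4–y1, p5–y6, p6–y5, p8–y2 form a matching, so any vertex cover needs at least 7 vertices (one per matched edge).
Conversely {p2, p3, p5, p6, p8, y1, y7} meets every edge and has exactly 7 vertices, so 7 is optimal.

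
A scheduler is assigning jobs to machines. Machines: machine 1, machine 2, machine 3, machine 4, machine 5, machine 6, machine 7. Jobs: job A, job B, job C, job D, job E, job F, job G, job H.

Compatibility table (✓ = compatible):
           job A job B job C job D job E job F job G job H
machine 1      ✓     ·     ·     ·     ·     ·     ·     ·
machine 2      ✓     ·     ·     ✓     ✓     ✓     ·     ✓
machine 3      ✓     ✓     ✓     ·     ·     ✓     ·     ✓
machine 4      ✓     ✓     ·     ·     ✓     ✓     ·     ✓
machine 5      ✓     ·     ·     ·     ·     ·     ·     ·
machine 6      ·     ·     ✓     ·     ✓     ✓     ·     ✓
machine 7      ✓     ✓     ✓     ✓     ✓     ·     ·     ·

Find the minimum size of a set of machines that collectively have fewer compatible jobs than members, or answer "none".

2

Take S = {machine 1, machine 5}. Its neighbourhood is {job A}, so |N(S)| = 1 < |S| = 2.
No single vertex violates Hall's condition since each has at least one neighbour, so 2 is the minimum.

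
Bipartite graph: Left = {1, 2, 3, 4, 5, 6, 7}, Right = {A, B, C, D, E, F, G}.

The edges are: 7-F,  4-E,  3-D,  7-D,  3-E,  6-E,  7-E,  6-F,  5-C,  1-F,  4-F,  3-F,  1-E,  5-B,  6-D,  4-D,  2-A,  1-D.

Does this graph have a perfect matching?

The set {1, 3, 4, 6, 7} has only 3 neighbours ({D, E, F}), so by Hall's theorem at most 5 of the 7 left vertices can be matched.
Hence no matching covers every left vertex.

No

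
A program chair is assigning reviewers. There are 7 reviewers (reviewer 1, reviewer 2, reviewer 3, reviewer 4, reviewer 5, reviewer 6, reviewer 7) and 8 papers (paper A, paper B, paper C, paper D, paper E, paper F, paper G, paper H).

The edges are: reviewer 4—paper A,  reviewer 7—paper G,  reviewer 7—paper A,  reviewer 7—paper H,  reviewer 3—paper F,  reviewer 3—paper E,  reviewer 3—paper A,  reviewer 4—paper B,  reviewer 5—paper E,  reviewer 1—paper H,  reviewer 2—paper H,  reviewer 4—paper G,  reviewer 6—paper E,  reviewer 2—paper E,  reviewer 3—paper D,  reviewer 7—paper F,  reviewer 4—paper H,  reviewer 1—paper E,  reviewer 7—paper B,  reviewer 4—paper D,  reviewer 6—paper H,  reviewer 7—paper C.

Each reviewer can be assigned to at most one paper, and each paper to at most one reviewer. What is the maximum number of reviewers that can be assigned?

One maximum matching: reviewer 1-paper H, reviewer 2-paper E, reviewer 3-paper D, reviewer 4-paper G, reviewer 7-paper B.
The set {reviewer 1, reviewer 2, reviewer 5, reviewer 6} has only 2 neighbours ({paper E, paper H}), so by Hall's theorem at most 5 of the 7 reviewers can be matched.

5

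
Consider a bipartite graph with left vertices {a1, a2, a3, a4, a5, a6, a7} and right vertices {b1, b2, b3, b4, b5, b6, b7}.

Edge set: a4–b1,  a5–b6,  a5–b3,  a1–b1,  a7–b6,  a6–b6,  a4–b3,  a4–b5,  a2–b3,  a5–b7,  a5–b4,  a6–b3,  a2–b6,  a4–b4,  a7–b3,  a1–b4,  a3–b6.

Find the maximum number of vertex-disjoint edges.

5

One maximum matching: a1-b1, a2-b3, a3-b6, a4-b4, a5-b7.
The set {a2, a3, a6, a7} has only 2 neighbours ({b3, b6}), so by Hall's theorem at most 5 of the 7 left vertices can be matched.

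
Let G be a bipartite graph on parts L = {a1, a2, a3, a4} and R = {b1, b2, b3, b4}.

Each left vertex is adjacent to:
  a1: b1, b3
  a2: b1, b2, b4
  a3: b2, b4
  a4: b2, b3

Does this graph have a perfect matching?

Yes

A valid assignment of size 4: a1→b1, a2→b2, a3→b4, a4→b3.
Every left vertex is matched, so this is a perfect matching.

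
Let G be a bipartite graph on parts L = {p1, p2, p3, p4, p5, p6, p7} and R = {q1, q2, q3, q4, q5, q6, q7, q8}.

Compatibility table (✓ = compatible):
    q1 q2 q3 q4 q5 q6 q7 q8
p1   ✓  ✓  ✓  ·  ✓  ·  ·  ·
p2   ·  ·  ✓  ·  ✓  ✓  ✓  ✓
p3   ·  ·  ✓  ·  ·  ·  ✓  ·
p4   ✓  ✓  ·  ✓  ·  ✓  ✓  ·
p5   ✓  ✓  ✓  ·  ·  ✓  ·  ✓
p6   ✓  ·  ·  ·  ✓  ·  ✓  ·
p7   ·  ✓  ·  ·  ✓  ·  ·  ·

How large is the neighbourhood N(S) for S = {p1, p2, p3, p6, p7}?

7

The union of neighbours of {p1, p2, p3, p6, p7} is {q1, q2, q3, q5, q6, q7, q8}, which has 7 elements.
Since |N(S)| = 7 ≥ |S| = 5, Hall's condition holds for this subset.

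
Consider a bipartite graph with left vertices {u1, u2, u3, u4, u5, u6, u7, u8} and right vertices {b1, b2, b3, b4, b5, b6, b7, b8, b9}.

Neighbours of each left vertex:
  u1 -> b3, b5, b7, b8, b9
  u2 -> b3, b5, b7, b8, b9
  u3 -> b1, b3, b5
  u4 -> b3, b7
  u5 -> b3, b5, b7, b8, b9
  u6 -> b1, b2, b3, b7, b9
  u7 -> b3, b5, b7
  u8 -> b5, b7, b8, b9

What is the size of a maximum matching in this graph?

7

A valid assignment of size 7: u1–b8, u2–b9, u3–b1, u4–b7, u5–b5, u6–b2, u7–b3.
The set {u1, u2, u4, u5, u7, u8} has only 5 neighbours ({b3, b5, b7, b8, b9}), so by Hall's theorem at most 7 of the 8 left vertices can be matched.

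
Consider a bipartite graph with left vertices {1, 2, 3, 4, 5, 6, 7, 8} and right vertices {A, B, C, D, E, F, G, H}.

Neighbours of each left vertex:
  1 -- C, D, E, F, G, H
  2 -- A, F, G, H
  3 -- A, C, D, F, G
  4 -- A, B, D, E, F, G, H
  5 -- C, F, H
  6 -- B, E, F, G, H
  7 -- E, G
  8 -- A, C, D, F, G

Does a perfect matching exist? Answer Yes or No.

For example, pair 1→H, 2→F, 3→D, 4→A, 5→C, 6→B, 7→E, 8→G.
All 8 left vertices are covered.

Yes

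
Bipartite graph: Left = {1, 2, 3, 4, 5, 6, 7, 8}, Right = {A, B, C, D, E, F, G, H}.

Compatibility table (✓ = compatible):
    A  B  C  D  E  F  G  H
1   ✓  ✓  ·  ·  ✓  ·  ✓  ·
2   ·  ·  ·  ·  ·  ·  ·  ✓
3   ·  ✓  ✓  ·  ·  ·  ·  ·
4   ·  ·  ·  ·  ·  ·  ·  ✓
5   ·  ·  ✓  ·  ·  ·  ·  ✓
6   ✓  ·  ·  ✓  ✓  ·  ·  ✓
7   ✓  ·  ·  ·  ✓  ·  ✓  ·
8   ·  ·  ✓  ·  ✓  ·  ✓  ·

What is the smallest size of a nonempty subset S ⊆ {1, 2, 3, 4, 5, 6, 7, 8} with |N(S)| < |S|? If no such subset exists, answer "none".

Take S = {2, 4}. Its neighbourhood is {H}, so |N(S)| = 1 < |S| = 2.
No single vertex violates Hall's condition since each has at least one neighbour, so 2 is the minimum.

2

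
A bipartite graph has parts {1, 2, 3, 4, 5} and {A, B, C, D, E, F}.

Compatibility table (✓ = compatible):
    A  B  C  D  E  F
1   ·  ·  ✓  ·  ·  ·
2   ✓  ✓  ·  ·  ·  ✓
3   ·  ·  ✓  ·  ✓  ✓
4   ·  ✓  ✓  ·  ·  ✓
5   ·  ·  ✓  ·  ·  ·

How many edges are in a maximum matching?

4

A valid assignment of size 4: 1→C, 2→F, 3→E, 4→B.
The set {1, 5} has only 1 neighbour ({C}), so by Hall's theorem at most 4 of the 5 left vertices can be matched.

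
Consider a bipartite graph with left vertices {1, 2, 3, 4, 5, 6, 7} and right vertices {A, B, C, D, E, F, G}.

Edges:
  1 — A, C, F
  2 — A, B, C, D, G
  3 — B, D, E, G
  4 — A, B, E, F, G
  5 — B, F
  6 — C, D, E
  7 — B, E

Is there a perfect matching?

A valid assignment of size 7: 1→A, 2→D, 3→E, 4→G, 5→F, 6→C, 7→B.
All 7 left vertices are covered.

Yes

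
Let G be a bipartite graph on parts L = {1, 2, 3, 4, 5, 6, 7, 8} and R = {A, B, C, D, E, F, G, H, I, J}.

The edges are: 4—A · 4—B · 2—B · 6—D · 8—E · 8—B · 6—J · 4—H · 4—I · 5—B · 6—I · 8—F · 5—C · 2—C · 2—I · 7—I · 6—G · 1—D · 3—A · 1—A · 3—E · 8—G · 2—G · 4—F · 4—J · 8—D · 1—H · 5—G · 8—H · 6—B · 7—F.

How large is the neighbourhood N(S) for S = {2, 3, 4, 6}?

The union of neighbours of {2, 3, 4, 6} is {A, B, C, D, E, F, G, H, I, J}, which has 10 elements.
Since |N(S)| = 10 ≥ |S| = 4, Hall's condition holds for this subset.

10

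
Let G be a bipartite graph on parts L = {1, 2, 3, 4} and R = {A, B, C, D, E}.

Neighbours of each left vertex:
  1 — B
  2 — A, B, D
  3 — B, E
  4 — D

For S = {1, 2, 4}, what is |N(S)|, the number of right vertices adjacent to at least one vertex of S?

3

The union of neighbours of {1, 2, 4} is {A, B, D}, which has 3 elements.
Since |N(S)| = 3 ≥ |S| = 3, Hall's condition holds for this subset.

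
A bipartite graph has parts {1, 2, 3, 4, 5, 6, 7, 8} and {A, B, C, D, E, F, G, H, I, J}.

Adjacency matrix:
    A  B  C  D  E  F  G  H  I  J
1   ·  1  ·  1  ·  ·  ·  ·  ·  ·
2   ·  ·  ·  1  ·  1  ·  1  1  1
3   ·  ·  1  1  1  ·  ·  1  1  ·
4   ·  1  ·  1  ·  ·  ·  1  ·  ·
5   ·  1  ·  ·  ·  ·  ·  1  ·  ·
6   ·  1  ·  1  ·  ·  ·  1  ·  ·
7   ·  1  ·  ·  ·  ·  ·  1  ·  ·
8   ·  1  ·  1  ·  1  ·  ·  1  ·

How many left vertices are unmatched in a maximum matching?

One maximum matching: 1-D, 2-J, 3-E, 4-H, 5-B, 8-F.
The set {1, 4, 5, 6, 7} has only 3 neighbours ({B, D, H}), so by Hall's theorem at most 6 of the 8 left vertices can be matched.
That matches 6 of the 8, leaving 2 unmatched; no matching can do better.

2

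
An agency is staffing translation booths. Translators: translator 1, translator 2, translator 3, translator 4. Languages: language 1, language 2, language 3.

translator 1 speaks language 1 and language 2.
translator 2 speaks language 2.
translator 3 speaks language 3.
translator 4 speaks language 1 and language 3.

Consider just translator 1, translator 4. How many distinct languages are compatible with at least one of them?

3

The union of neighbours of {translator 1, translator 4} is {language 1, language 2, language 3}, which has 3 elements.
Since |N(S)| = 3 ≥ |S| = 2, Hall's condition holds for this subset.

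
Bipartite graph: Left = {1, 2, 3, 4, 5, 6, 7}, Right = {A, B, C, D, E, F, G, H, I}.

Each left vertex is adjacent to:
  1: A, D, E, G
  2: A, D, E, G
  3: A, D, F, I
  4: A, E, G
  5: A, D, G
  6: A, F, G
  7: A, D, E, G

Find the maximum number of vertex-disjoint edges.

6

One maximum matching: 1-A, 2-D, 3-I, 4-E, 5-G, 6-F.
The set {1, 2, 4, 5, 7} has only 4 neighbours ({A, D, E, G}), so by Hall's theorem at most 6 of the 7 left vertices can be matched.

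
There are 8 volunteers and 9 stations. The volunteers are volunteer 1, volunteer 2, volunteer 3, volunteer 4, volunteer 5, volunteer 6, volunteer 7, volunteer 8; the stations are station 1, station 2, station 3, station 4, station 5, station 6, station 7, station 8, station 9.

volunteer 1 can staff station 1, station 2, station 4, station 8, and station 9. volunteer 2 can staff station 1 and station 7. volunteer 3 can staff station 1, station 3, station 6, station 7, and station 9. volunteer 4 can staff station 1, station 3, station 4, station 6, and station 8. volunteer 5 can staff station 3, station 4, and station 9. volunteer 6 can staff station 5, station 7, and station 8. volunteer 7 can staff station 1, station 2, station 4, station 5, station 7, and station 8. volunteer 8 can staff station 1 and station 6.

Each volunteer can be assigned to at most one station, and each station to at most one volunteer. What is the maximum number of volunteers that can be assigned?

8

For example, pair volunteer 1→station 8, volunteer 2→station 7, volunteer 3→station 3, volunteer 4→station 6, volunteer 5→station 4, volunteer 6→station 5, volunteer 7→station 2, volunteer 8→station 1.
This saturates every volunteer, so 8 is the maximum.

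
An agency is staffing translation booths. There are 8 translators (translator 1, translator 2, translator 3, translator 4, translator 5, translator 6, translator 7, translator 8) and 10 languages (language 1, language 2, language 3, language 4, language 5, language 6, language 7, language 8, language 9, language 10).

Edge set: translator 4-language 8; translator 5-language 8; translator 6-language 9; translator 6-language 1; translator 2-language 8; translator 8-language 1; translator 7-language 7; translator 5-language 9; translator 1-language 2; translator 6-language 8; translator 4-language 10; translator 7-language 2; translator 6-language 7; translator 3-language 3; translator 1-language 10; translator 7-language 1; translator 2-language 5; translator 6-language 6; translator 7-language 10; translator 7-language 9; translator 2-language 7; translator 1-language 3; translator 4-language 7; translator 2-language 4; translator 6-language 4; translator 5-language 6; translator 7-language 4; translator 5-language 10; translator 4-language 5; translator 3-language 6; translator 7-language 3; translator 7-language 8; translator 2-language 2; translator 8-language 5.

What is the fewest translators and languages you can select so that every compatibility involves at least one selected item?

8

The 8 edges translator 1–language 3, translator 2–language 8, translator 3–language 6, translator 4–language 10, translator 5–language 9, translator 6–language 7, translator 7–language 2, translator 8–language 1 form a matching, so any vertex cover needs at least 8 vertices (one per matched edge).
Conversely {translator 1, translator 2, translator 3, translator 4, translator 5, translator 6, translator 7, translator 8} meets every edge and has exactly 8 vertices, so 8 is optimal.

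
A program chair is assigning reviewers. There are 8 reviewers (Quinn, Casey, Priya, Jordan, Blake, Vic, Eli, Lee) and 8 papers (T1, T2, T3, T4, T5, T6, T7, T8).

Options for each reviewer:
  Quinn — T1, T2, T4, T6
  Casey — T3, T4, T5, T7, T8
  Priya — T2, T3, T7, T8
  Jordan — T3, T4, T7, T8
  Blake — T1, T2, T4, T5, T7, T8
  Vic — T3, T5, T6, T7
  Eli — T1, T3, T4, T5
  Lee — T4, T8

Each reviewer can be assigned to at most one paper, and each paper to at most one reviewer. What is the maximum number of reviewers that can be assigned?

8

For example, pair Quinn–T2, Casey–T5, Priya–T7, Jordan–T3, Blake–T4, Vic–T6, Eli–T1, Lee–T8.
All 8 reviewers are matched, so no larger matching exists.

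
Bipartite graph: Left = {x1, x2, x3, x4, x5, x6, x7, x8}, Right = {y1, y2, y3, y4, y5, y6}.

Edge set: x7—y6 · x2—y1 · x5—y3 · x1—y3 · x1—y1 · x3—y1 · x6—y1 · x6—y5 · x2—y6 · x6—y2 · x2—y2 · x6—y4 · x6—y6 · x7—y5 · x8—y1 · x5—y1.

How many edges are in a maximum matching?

For example, pair x1→y3, x2→y2, x3→y1, x6→y4, x7→y6.
The set {x1, x3, x4, x5, x8} has only 2 neighbours ({y1, y3}), so by Hall's theorem at most 5 of the 8 left vertices can be matched.

5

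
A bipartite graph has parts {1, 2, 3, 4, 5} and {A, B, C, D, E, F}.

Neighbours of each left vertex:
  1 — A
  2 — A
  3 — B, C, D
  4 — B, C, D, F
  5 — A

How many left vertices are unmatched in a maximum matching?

2

For example, pair 1-A, 3-C, 4-B.
The set {1, 2, 5} has only 1 neighbour ({A}), so by Hall's theorem at most 3 of the 5 left vertices can be matched.
That matches 3 of the 5, leaving 2 unmatched; no matching can do better.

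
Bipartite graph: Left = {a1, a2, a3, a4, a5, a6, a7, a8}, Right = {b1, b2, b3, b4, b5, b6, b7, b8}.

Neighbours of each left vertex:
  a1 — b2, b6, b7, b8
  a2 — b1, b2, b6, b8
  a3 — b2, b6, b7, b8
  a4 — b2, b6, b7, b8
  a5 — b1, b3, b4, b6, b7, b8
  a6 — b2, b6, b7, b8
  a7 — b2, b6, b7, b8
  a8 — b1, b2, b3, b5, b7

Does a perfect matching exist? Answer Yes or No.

No

The set {a1, a3, a4, a6, a7} has only 4 neighbours ({b2, b6, b7, b8}), so by Hall's theorem at most 7 of the 8 left vertices can be matched.
Hence no matching covers every left vertex.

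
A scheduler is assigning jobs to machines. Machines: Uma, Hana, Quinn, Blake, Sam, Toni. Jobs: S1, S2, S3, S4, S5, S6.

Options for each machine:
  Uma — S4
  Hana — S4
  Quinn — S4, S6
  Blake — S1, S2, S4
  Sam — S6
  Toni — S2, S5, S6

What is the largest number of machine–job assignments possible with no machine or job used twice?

4

One maximum matching: Uma-S4, Quinn-S6, Blake-S1, Toni-S2.
The set {Uma, Hana, Quinn, Sam} has only 2 neighbours ({S4, S6}), so by Hall's theorem at most 4 of the 6 machines can be matched.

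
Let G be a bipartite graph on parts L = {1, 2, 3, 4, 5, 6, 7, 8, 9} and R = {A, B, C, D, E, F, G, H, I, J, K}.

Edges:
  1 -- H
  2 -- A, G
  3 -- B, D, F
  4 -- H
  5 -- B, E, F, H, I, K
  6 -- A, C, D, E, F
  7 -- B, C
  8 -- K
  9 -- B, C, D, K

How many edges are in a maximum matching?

8

One maximum matching: 1–H, 2–G, 3–F, 5–E, 6–A, 7–C, 8–K, 9–B.
The set {1, 4} has only 1 neighbour ({H}), so by Hall's theorem at most 8 of the 9 left vertices can be matched.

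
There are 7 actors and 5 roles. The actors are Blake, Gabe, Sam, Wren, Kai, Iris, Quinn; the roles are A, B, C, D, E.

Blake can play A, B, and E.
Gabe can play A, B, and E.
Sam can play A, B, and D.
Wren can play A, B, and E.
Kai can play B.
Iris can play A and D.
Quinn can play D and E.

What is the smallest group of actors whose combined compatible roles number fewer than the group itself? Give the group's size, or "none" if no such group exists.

4

Take S = {Blake, Gabe, Wren, Kai}. Its neighbourhood is {A, B, E}, so |N(S)| = 3 < |S| = 4.
Every subset of size less than 4 has at least as many neighbours as members, so 4 is the minimum.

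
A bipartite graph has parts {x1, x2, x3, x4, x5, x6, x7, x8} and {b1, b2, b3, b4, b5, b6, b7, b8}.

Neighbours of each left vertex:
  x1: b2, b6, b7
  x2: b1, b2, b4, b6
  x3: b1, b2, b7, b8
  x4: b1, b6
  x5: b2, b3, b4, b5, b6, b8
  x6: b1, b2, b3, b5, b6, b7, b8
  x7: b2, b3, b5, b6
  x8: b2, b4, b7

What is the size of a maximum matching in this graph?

For example, pair x1-b2, x2-b4, x3-b8, x4-b6, x5-b5, x6-b1, x7-b3, x8-b7.
All 8 left vertices are matched, so no larger matching exists.

8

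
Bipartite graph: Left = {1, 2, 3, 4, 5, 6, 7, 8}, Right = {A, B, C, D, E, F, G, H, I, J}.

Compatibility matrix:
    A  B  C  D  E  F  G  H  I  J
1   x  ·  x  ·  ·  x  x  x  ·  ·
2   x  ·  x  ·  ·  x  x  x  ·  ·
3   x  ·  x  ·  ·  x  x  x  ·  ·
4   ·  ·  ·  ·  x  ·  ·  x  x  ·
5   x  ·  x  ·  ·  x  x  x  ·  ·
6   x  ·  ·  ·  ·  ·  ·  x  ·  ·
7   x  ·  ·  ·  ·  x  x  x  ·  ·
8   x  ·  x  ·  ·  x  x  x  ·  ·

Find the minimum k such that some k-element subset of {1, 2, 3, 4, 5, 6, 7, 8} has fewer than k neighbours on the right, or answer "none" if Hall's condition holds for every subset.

Take S = {1, 2, 3, 5, 6, 7}. Its neighbourhood is {A, C, F, G, H}, so |N(S)| = 5 < |S| = 6.
Every subset of size less than 6 has at least as many neighbours as members, so 6 is the minimum.

6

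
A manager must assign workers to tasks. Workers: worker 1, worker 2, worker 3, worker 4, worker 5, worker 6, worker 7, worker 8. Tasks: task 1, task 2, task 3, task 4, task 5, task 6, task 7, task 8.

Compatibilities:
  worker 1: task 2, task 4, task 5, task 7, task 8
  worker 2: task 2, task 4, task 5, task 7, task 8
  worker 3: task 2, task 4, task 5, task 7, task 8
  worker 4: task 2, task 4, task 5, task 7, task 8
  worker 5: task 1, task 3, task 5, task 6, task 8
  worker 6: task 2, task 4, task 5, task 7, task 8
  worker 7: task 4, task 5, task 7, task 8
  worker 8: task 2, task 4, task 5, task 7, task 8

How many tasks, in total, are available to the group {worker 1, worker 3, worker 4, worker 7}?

5

The union of neighbours of {worker 1, worker 3, worker 4, worker 7} is {task 2, task 4, task 5, task 7, task 8}, which has 5 elements.
Since |N(S)| = 5 ≥ |S| = 4, Hall's condition holds for this subset.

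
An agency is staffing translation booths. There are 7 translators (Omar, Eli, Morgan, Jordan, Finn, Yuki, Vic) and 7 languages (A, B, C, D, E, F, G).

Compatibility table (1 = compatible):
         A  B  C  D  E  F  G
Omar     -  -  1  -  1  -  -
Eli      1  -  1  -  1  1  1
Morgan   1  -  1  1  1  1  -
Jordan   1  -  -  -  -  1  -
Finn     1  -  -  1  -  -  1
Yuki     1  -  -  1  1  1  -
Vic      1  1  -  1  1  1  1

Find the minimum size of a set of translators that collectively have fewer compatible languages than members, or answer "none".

A matching saturating every translator exists, for instance Omar→C, Eli→G, Morgan→A, Jordan→F, Finn→D, Yuki→E, Vic→B.
By Hall's marriage theorem, this means |N(S)| ≥ |S| for every subset S, so no violating subset exists.

none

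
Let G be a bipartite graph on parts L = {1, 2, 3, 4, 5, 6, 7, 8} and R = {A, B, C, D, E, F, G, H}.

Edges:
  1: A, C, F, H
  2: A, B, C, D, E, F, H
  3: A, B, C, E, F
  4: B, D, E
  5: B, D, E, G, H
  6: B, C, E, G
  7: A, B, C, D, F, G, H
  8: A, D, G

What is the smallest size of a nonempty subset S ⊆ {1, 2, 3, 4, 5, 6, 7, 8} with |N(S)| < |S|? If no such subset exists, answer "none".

none

A matching saturating every left vertex exists, for instance 1→F, 2→B, 3→E, 4→D, 5→H, 6→C, 7→A, 8→G.
By Hall's marriage theorem, this means |N(S)| ≥ |S| for every subset S, so no violating subset exists.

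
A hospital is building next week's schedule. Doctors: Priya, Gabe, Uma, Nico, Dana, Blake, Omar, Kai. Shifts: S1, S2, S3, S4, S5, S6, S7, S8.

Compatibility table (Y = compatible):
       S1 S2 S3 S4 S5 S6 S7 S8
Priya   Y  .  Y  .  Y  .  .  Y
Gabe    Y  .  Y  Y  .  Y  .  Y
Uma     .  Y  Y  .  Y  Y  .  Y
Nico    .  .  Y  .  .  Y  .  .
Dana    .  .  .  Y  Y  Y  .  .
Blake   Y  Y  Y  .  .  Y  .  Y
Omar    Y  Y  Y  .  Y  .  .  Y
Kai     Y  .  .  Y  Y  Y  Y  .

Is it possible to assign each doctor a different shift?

Yes

One maximum matching: Priya→S1, Gabe→S4, Uma→S8, Nico→S3, Dana→S5, Blake→S6, Omar→S2, Kai→S7.
All 8 doctors are covered.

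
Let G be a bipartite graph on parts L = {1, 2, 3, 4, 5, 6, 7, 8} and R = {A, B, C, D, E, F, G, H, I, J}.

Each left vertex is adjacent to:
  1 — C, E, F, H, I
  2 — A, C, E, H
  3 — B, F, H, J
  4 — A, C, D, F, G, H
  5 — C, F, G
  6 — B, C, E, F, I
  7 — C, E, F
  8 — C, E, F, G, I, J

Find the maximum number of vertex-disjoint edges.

A valid assignment of size 8: 1→F, 2→A, 3→H, 4→G, 5→C, 6→B, 7→E, 8→J.
This saturates every left vertex, so 8 is the maximum.

8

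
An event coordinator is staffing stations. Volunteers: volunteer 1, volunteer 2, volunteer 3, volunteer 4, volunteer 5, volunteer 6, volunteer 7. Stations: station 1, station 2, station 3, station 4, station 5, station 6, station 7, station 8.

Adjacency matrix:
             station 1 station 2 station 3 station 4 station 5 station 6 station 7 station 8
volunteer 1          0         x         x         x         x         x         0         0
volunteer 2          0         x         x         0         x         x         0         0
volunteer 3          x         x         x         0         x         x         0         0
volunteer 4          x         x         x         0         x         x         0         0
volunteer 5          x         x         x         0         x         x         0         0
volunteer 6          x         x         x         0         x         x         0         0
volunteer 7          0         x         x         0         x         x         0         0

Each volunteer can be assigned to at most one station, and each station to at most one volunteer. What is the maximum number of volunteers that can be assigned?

6

A valid assignment of size 6: volunteer 1-station 4, volunteer 2-station 5, volunteer 3-station 3, volunteer 4-station 1, volunteer 5-station 6, volunteer 6-station 2.
The set {volunteer 2, volunteer 3, volunteer 4, volunteer 5, volunteer 6, volunteer 7} has only 5 neighbours ({station 1, station 2, station 3, station 5, station 6}), so by Hall's theorem at most 6 of the 7 volunteers can be matched.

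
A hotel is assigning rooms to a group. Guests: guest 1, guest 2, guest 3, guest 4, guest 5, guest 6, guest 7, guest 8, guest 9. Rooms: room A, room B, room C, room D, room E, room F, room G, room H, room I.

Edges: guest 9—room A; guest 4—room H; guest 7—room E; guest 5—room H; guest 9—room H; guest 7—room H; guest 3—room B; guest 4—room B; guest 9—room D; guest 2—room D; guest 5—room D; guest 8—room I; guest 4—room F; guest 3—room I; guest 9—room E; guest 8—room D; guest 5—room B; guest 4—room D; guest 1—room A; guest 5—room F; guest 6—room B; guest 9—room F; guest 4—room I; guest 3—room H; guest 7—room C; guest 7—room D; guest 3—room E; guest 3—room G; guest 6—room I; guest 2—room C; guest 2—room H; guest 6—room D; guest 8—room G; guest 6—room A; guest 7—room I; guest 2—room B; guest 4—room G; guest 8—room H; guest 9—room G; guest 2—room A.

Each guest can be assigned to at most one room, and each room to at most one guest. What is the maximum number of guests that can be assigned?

For example, pair guest 1-room A, guest 2-room H, guest 3-room E, guest 4-room I, guest 5-room F, guest 6-room B, guest 7-room C, guest 8-room G, guest 9-room D.
This saturates every guest, so 9 is the maximum.

9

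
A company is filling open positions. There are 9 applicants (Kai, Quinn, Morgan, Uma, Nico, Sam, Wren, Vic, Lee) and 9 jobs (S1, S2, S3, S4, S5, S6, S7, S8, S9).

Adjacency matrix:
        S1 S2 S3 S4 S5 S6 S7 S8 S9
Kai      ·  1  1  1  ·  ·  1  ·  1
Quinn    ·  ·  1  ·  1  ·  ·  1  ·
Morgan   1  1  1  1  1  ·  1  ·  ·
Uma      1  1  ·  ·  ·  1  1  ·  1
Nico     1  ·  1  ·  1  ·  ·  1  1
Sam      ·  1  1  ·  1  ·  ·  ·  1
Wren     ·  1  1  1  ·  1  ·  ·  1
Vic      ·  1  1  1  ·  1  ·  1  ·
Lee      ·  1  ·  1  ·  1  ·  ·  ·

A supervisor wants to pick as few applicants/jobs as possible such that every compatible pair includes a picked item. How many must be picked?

9

The 9 edges Kai–S7, Quinn–S8, Morgan–S4, Uma–S9, Nico–S1, Sam–S5, Wren–S3, Vic–S6, Lee–S2 form a matching, so any vertex cover needs at least 9 vertices (one per matched edge).
Conversely {Kai, Quinn, Morgan, Uma, Nico, Sam, Wren, Vic, Lee} meets every edge and has exactly 9 vertices, so 9 is optimal.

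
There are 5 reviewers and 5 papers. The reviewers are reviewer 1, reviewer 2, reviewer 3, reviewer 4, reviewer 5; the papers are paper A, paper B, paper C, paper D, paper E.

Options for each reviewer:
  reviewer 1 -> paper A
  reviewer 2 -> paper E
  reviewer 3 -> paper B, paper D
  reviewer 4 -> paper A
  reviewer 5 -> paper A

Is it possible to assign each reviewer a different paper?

The set {reviewer 1, reviewer 4, reviewer 5} has only 1 neighbour ({paper A}), so by Hall's theorem at most 3 of the 5 reviewers can be matched.
Hence no matching covers every reviewer.

No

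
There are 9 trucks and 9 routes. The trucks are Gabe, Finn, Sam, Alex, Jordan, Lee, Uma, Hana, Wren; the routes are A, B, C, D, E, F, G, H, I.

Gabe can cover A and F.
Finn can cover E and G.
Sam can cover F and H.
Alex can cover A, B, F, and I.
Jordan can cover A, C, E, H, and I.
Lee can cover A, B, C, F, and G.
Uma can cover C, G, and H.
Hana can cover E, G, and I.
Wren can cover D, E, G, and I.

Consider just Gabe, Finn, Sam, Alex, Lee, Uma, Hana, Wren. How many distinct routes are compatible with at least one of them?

9

The union of neighbours of {Gabe, Finn, Sam, Alex, Lee, Uma, Hana, Wren} is {A, B, C, D, E, F, G, H, I}, which has 9 elements.
Since |N(S)| = 9 ≥ |S| = 8, Hall's condition holds for this subset.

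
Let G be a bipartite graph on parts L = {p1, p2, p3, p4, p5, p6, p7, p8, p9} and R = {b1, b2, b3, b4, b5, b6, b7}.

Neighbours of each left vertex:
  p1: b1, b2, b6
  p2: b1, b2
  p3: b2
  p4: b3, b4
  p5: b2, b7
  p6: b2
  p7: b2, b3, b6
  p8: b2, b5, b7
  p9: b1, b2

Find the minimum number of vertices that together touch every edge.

A maximum matching has 7 edges (e.g. p1–b6, p2–b1, p3–b2, p4–b4, p5–b7, p7–b3, p8–b5).
By König's theorem the minimum vertex cover has the same size. One such cover is {p1, p4, p5, p7, p8, b1, b2}.

7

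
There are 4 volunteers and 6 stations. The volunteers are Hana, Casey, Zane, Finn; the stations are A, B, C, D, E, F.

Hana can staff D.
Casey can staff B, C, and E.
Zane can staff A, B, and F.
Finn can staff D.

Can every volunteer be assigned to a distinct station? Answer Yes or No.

No

The set {Hana, Finn} has only 1 neighbour ({D}), so by Hall's theorem at most 3 of the 4 volunteers can be matched.
Hence no matching covers every volunteer.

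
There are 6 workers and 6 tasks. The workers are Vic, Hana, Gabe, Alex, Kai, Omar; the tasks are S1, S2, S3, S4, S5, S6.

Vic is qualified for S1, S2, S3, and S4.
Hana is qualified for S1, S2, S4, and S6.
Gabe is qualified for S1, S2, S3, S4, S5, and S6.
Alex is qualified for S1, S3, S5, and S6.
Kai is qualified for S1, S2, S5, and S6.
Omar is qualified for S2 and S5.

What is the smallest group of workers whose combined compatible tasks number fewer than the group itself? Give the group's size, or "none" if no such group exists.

A matching saturating every worker exists, for instance Vic→S3, Hana→S4, Gabe→S1, Alex→S5, Kai→S6, Omar→S2.
By Hall's marriage theorem, this means |N(S)| ≥ |S| for every subset S, so no violating subset exists.

none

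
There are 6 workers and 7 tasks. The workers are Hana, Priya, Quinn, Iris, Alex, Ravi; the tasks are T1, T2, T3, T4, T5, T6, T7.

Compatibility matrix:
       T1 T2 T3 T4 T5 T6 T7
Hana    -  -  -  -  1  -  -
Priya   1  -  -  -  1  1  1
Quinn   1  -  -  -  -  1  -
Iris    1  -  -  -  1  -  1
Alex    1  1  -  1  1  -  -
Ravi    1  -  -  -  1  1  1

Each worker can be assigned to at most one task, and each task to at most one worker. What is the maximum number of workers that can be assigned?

A valid assignment of size 5: Hana–T5, Priya–T6, Quinn–T1, Iris–T7, Alex–T2.
The set {Hana, Priya, Quinn, Iris, Ravi} has only 4 neighbours ({T1, T5, T6, T7}), so by Hall's theorem at most 5 of the 6 workers can be matched.

5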